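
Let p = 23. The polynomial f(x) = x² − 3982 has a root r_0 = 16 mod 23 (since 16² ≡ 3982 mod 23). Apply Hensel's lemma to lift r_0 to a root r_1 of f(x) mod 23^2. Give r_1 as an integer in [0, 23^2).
r_1 = 430 (mod 529)

Hensel's recurrence: r_{i+1} = r_i − f(r_i)·(f′(r_i))^{-1} mod 23^{i+2}, with f′(x) = 2x. Iterate:
  r_0 = 16 (mod 23)
  r_1 = 430 (mod 529)
Final: r_1 = 430, and one checks f(r_1) ≡ 0 mod 23^2.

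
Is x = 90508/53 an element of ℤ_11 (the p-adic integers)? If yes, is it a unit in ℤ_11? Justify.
x ∈ ℤ_11 but not a unit; v_11(x) = 3 > 0

ℤ_11 = {x ∈ ℚ_11 : v_11(x) ≥ 0} and ℤ_11^× = {x ∈ ℤ_11 : v_11(x) = 0}. Here v_11(90508/53) = v_11(num) − v_11(den) = 3; compare against these criteria.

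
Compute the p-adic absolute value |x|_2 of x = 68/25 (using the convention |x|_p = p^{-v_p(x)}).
|68/25|_2 = 1/4

Step 1 — compute v_2(x) by factoring powers of 2 out of the numerator and denominator: v_2(68/25) = 2. Step 2 — apply |x|_p = p^{-v_p(x)} = 2^{-2} = 1/4.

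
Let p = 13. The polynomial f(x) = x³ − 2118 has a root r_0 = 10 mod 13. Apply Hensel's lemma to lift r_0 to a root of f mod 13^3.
r_2 = 1466 (mod 2197)

Hensel: r_{i+1} = r_i − f(r_i)/f′(r_i) mod 13^{i+2}, where f′(x) = 3x². Iterate:
  r_0 = 10 (mod 13)
  r_1 = 114 (mod 169)
  r_2 = 1466 (mod 2197)
Final: r = 1466 with f(r) ≡ 0 mod 13^3.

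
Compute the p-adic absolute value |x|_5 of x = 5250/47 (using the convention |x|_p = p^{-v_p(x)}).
|5250/47|_5 = 1/125

Step 1 — compute v_5(x) by factoring powers of 5 out of the numerator and denominator: v_5(5250/47) = 3. Step 2 — apply |x|_p = p^{-v_p(x)} = 5^{-3} = 1/125.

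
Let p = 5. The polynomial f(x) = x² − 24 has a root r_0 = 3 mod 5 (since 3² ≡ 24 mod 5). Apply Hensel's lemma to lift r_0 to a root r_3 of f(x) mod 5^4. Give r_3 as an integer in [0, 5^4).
r_3 = 218 (mod 625)

Hensel's recurrence: r_{i+1} = r_i − f(r_i)·(f′(r_i))^{-1} mod 5^{i+2}, with f′(x) = 2x. Iterate:
  r_0 = 3 (mod 5)
  r_1 = 18 (mod 25)
  r_2 = 93 (mod 125)
  r_3 = 218 (mod 625)
Final: r_3 = 218, and one checks f(r_3) ≡ 0 mod 5^4.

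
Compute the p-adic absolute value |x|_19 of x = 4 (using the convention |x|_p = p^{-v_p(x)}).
|4|_19 = 1

Step 1 — compute v_19(x) by factoring powers of 19 out of the numerator and denominator: v_19(4) = 0. Step 2 — apply |x|_p = p^{-v_p(x)} = 19^{0} = 1.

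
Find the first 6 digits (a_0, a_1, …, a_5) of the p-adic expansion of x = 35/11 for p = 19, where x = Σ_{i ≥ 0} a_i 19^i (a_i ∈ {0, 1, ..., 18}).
(a_0, …, a_5) = (17, 1, 12, 8, 3, 5)

v_19(35/11) = 0 (numerator and denominator both coprime to 19), so x ∈ ℤ_19^×. Compute digits iteratively via a_i = x_i mod 19, x_{i+1} = (x_i − a_i)/19, with x_0 = x:
  x_0 = 35/11;  a_0 = 17;  x_1 = (x_0 − 17)/19 = -8/11
  x_1 = -8/11;  a_1 = 1;  x_2 = (x_1 − 1)/19 = -1/11
  x_2 = -1/11;  a_2 = 12;  x_3 = (x_2 − 12)/19 = -7/11
  x_3 = -7/11;  a_3 = 8;  x_4 = (x_3 − 8)/19 = -5/11
  x_4 = -5/11;  a_4 = 3;  x_5 = (x_4 − 3)/19 = -2/11
  x_5 = -2/11;  a_5 = 5;  x_6 = (x_5 − 5)/19 = -3/11
Digits: (17, 1, 12, 8, 3, 5).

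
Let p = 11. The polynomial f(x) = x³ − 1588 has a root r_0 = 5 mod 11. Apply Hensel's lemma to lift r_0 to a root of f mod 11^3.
r_2 = 786 (mod 1331)

Hensel: r_{i+1} = r_i − f(r_i)/f′(r_i) mod 11^{i+2}, where f′(x) = 3x². Iterate:
  r_0 = 5 (mod 11)
  r_1 = 60 (mod 121)
  r_2 = 786 (mod 1331)
Final: r = 786 with f(r) ≡ 0 mod 11^3.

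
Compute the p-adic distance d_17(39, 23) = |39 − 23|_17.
d_17(39, 23) = 1

Step 1 — x − y = 39 − 23 = 16. Step 2 — v_17(16) = 0 (factor: 16 = (17^0 · 16); the sign does not affect v_p). Step 3 — |x − y|_17 = 17^{0} = 1.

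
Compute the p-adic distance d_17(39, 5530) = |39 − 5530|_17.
d_17(39, 5530) = 1/289

Step 1 — x − y = 39 − 5530 = -5491. Step 2 — v_17(-5491) = 2 (factor: -5491 = −(17^2 · 19); the sign does not affect v_p). Step 3 — |x − y|_17 = 17^{-2} = 1/289.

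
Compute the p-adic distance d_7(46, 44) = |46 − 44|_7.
d_7(46, 44) = 1

Step 1 — x − y = 46 − 44 = 2. Step 2 — v_7(2) = 0 (factor: 2 = (7^0 · 2); the sign does not affect v_p). Step 3 — |x − y|_7 = 7^{0} = 1.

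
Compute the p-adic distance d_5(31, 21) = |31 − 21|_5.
d_5(31, 21) = 1/5

Step 1 — x − y = 31 − 21 = 10. Step 2 — v_5(10) = 1 (factor: 10 = (5^1 · 2); the sign does not affect v_p). Step 3 — |x − y|_5 = 5^{-1} = 1/5.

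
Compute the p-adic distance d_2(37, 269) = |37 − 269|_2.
d_2(37, 269) = 1/8

Step 1 — x − y = 37 − 269 = -232. Step 2 — v_2(-232) = 3 (factor: -232 = −(2^3 · 29); the sign does not affect v_p). Step 3 — |x − y|_2 = 2^{-3} = 1/8.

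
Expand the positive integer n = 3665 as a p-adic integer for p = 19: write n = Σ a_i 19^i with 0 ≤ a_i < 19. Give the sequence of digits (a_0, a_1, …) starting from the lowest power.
(a_0, a_1, …) = (17, 2, 10)

Repeated division by 19 gives the digits low-to-high: 3665 = 17 + 2·19^1 + 10·19^2. Digit sequence: (17, 2, 10).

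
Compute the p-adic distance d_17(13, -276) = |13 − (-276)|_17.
d_17(13, -276) = 1/289

Step 1 — x − y = 13 − (-276) = 289. Step 2 — v_17(289) = 2 (factor: 289 = (17^2 · 1); the sign does not affect v_p). Step 3 — |x − y|_17 = 17^{-2} = 1/289.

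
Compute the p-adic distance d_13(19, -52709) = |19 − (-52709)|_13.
d_13(19, -52709) = 1/2197

Step 1 — x − y = 19 − (-52709) = 52728. Step 2 — v_13(52728) = 3 (factor: 52728 = (13^3 · 24); the sign does not affect v_p). Step 3 — |x − y|_13 = 13^{-3} = 1/2197.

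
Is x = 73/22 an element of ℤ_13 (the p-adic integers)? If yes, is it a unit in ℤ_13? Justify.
x ∈ ℤ_13^× (unit); v_13(x) = 0

ℤ_13 = {x ∈ ℚ_13 : v_13(x) ≥ 0} and ℤ_13^× = {x ∈ ℤ_13 : v_13(x) = 0}. Here v_13(73/22) = v_13(num) − v_13(den) = 0; compare against these criteria.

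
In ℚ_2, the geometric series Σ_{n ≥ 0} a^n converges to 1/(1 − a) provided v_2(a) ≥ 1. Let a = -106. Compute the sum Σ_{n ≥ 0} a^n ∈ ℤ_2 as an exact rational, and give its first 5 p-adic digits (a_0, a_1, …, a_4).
Σ a^n = 1/(1 − a) = 1/107;  first 5 digits = (1, 1, 0, 0, 0)

v_2(a) = 1 ≥ 1, so the series converges in ℤ_2 to 1/(1 − a) = 1/(1 − (-106)) = 1/107. Expand this rational in ℤ_2: compute digits iteratively via d_i = x_i mod 2, x_{i+1} = (x_i − d_i)/2. The first 5 digits are (1, 1, 0, 0, 0).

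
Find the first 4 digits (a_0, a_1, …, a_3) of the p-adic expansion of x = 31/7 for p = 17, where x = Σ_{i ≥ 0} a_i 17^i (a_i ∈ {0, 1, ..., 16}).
(a_0, …, a_3) = (2, 5, 7, 2)

v_17(31/7) = 0 (numerator and denominator both coprime to 17), so x ∈ ℤ_17^×. Compute digits iteratively via a_i = x_i mod 17, x_{i+1} = (x_i − a_i)/17, with x_0 = x:
  x_0 = 31/7;  a_0 = 2;  x_1 = (x_0 − 2)/17 = 1/7
  x_1 = 1/7;  a_1 = 5;  x_2 = (x_1 − 5)/17 = -2/7
  x_2 = -2/7;  a_2 = 7;  x_3 = (x_2 − 7)/17 = -3/7
  x_3 = -3/7;  a_3 = 2;  x_4 = (x_3 − 2)/17 = -1/7
Digits: (2, 5, 7, 2).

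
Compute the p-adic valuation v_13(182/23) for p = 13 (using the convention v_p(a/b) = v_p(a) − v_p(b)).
v_13(182/23) = 1

Factor powers of 13 from the numerator and denominator of the reduced fraction: 182 = 13^1 · 14 and 23 = 13^0 · 23. Apply v_p(a/b) = v_p(a) − v_p(b): v_13(182/23) = 1 − 0 = 1.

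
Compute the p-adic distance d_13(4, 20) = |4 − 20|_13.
d_13(4, 20) = 1

Step 1 — x − y = 4 − 20 = -16. Step 2 — v_13(-16) = 0 (factor: -16 = −(13^0 · 16); the sign does not affect v_p). Step 3 — |x − y|_13 = 13^{0} = 1.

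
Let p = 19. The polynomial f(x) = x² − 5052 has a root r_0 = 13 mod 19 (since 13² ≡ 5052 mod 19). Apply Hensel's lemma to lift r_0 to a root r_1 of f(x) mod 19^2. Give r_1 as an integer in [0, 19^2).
r_1 = 298 (mod 361)

Hensel's recurrence: r_{i+1} = r_i − f(r_i)·(f′(r_i))^{-1} mod 19^{i+2}, with f′(x) = 2x. Iterate:
  r_0 = 13 (mod 19)
  r_1 = 298 (mod 361)
Final: r_1 = 298, and one checks f(r_1) ≡ 0 mod 19^2.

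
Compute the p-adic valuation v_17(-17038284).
v_17(-17038284) = 5

v_17(n) is the largest exponent k such that 17^k divides n. Factor out: -17038284 = -17^5 · 12. (Sign doesn't affect v_p.) So v_17(-17038284) = 5.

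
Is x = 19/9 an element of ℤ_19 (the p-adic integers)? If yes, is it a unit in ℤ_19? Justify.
x ∈ ℤ_19 but not a unit; v_19(x) = 1 > 0

ℤ_19 = {x ∈ ℚ_19 : v_19(x) ≥ 0} and ℤ_19^× = {x ∈ ℤ_19 : v_19(x) = 0}. Here v_19(19/9) = v_19(num) − v_19(den) = 1; compare against these criteria.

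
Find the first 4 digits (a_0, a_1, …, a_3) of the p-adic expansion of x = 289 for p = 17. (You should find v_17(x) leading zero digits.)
(a_0, …, a_3) = (0, 0, 1, 0)

v_17(289) = 2, so a_0 = ... = a_1 = 0. Factor out: x = 17^2 · u with u = 1 a unit in ℤ_17. Expand u iteratively via a_{v+i} = u_i mod 17, u_{i+1} = (u_i − a_{v+i})/17:
  u_0 = 1;  a_2 = 1;  u_1 = (u_0 − 1)/17 = 0
  u_1 = 0;  a_3 = 0;  u_2 = (u_1 − 0)/17 = 0
Digits: (0, 0, 1, 0).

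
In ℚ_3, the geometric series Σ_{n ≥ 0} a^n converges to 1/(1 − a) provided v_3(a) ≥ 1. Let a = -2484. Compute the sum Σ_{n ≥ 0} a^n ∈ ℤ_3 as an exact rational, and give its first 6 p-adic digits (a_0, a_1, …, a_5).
Σ a^n = 1/(1 − a) = 1/2485;  first 6 digits = (1, 0, 0, 1, 2, 1)

v_3(a) = 3 ≥ 1, so the series converges in ℤ_3 to 1/(1 − a) = 1/(1 − (-2484)) = 1/2485. Expand this rational in ℤ_3: compute digits iteratively via d_i = x_i mod 3, x_{i+1} = (x_i − d_i)/3. The first 6 digits are (1, 0, 0, 1, 2, 1).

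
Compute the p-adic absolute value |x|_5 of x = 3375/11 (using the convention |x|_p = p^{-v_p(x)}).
|3375/11|_5 = 1/125

Step 1 — compute v_5(x) by factoring powers of 5 out of the numerator and denominator: v_5(3375/11) = 3. Step 2 — apply |x|_p = p^{-v_p(x)} = 5^{-3} = 1/125.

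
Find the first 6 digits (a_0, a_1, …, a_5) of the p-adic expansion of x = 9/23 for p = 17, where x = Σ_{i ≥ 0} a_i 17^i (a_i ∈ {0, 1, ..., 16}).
(a_0, …, a_5) = (10, 12, 0, 14, 11, 3)

v_17(9/23) = 0 (numerator and denominator both coprime to 17), so x ∈ ℤ_17^×. Compute digits iteratively via a_i = x_i mod 17, x_{i+1} = (x_i − a_i)/17, with x_0 = x:
  x_0 = 9/23;  a_0 = 10;  x_1 = (x_0 − 10)/17 = -13/23
  x_1 = -13/23;  a_1 = 12;  x_2 = (x_1 − 12)/17 = -17/23
  x_2 = -17/23;  a_2 = 0;  x_3 = (x_2 − 0)/17 = -1/23
  x_3 = -1/23;  a_3 = 14;  x_4 = (x_3 − 14)/17 = -19/23
  x_4 = -19/23;  a_4 = 11;  x_5 = (x_4 − 11)/17 = -16/23
  x_5 = -16/23;  a_5 = 3;  x_6 = (x_5 − 3)/17 = -5/23
Digits: (10, 12, 0, 14, 11, 3).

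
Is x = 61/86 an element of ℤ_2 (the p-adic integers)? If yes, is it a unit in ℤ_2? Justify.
x ∉ ℤ_2 (v_2(x) = -1 < 0)

ℤ_2 = {x ∈ ℚ_2 : v_2(x) ≥ 0} and ℤ_2^× = {x ∈ ℤ_2 : v_2(x) = 0}. Here v_2(61/86) = v_2(num) − v_2(den) = -1; compare against these criteria.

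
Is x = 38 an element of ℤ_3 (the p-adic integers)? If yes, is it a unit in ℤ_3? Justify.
x ∈ ℤ_3^× (unit); v_3(x) = 0

ℤ_3 = {x ∈ ℚ_3 : v_3(x) ≥ 0} and ℤ_3^× = {x ∈ ℤ_3 : v_3(x) = 0}. Here v_3(38) = v_3(num) − v_3(den) = 0; compare against these criteria.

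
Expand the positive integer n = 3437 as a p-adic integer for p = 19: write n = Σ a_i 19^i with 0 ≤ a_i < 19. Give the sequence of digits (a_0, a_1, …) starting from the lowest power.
(a_0, a_1, …) = (17, 9, 9)

Repeated division by 19 gives the digits low-to-high: 3437 = 17 + 9·19^1 + 9·19^2. Digit sequence: (17, 9, 9).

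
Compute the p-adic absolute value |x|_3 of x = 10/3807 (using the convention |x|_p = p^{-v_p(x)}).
|10/3807|_3 = 81

Step 1 — compute v_3(x) by factoring powers of 3 out of the numerator and denominator: v_3(10/3807) = -4. Step 2 — apply |x|_p = p^{-v_p(x)} = 3^{4} = 81.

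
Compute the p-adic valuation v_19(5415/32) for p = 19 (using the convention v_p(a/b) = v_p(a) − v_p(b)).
v_19(5415/32) = 2

Factor powers of 19 from the numerator and denominator of the reduced fraction: 5415 = 19^2 · 15 and 32 = 19^0 · 32. Apply v_p(a/b) = v_p(a) − v_p(b): v_19(5415/32) = 2 − 0 = 2.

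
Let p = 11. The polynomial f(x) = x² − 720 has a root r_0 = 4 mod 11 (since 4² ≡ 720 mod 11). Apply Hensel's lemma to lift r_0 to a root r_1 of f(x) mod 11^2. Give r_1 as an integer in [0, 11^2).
r_1 = 92 (mod 121)

Hensel's recurrence: r_{i+1} = r_i − f(r_i)·(f′(r_i))^{-1} mod 11^{i+2}, with f′(x) = 2x. Iterate:
  r_0 = 4 (mod 11)
  r_1 = 92 (mod 121)
Final: r_1 = 92, and one checks f(r_1) ≡ 0 mod 11^2.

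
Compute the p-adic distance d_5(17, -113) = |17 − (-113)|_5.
d_5(17, -113) = 1/5

Step 1 — x − y = 17 − (-113) = 130. Step 2 — v_5(130) = 1 (factor: 130 = (5^1 · 26); the sign does not affect v_p). Step 3 — |x − y|_5 = 5^{-1} = 1/5.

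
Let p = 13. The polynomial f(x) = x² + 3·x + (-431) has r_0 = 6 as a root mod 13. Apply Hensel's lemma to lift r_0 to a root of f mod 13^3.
r_2 = 1800 (mod 2197)

Hensel: r_{i+1} = r_i − f(r_i)·(f′(r_i))^{-1} mod 13^{i+2}, f′(x) = 2x + 3. Iterate:
  r_0 = 6 (mod 13)
  r_1 = 110 (mod 169)
  r_2 = 1800 (mod 2197)
Final: r = 1800 satisfies f(r) ≡ 0 mod 13^3.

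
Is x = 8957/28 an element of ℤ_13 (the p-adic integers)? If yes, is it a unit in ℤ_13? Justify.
x ∈ ℤ_13 but not a unit; v_13(x) = 2 > 0

ℤ_13 = {x ∈ ℚ_13 : v_13(x) ≥ 0} and ℤ_13^× = {x ∈ ℤ_13 : v_13(x) = 0}. Here v_13(8957/28) = v_13(num) − v_13(den) = 2; compare against these criteria.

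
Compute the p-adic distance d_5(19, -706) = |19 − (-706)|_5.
d_5(19, -706) = 1/25

Step 1 — x − y = 19 − (-706) = 725. Step 2 — v_5(725) = 2 (factor: 725 = (5^2 · 29); the sign does not affect v_p). Step 3 — |x − y|_5 = 5^{-2} = 1/25.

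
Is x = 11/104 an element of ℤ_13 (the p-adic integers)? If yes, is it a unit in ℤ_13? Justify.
x ∉ ℤ_13 (v_13(x) = -1 < 0)

ℤ_13 = {x ∈ ℚ_13 : v_13(x) ≥ 0} and ℤ_13^× = {x ∈ ℤ_13 : v_13(x) = 0}. Here v_13(11/104) = v_13(num) − v_13(den) = -1; compare against these criteria.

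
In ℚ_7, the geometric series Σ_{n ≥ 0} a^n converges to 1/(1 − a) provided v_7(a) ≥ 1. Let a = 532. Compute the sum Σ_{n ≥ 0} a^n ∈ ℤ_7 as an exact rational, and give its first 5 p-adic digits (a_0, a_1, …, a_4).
Σ a^n = 1/(1 − a) = -1/531;  first 5 digits = (1, 6, 4, 6, 4)

v_7(a) = 1 ≥ 1, so the series converges in ℤ_7 to 1/(1 − a) = 1/(1 − 532) = -1/531. Expand this rational in ℤ_7: compute digits iteratively via d_i = x_i mod 7, x_{i+1} = (x_i − d_i)/7. The first 5 digits are (1, 6, 4, 6, 4).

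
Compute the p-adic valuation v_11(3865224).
v_11(3865224) = 5

v_11(n) is the largest exponent k such that 11^k divides n. Factor out: 3865224 = 11^5 · 24. (Sign doesn't affect v_p.) So v_11(3865224) = 5.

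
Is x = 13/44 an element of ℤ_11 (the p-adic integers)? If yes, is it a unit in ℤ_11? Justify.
x ∉ ℤ_11 (v_11(x) = -1 < 0)

ℤ_11 = {x ∈ ℚ_11 : v_11(x) ≥ 0} and ℤ_11^× = {x ∈ ℤ_11 : v_11(x) = 0}. Here v_11(13/44) = v_11(num) − v_11(den) = -1; compare against these criteria.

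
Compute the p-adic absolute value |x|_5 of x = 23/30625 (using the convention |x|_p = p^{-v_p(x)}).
|23/30625|_5 = 625

Step 1 — compute v_5(x) by factoring powers of 5 out of the numerator and denominator: v_5(23/30625) = -4. Step 2 — apply |x|_p = p^{-v_p(x)} = 5^{4} = 625.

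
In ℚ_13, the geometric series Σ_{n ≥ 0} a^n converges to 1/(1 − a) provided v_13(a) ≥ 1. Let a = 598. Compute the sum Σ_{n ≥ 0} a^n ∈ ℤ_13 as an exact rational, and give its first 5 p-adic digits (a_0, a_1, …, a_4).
Σ a^n = 1/(1 − a) = -1/597;  first 5 digits = (1, 7, 0, 12, 7)

v_13(a) = 1 ≥ 1, so the series converges in ℤ_13 to 1/(1 − a) = 1/(1 − 598) = -1/597. Expand this rational in ℤ_13: compute digits iteratively via d_i = x_i mod 13, x_{i+1} = (x_i − d_i)/13. The first 5 digits are (1, 7, 0, 12, 7).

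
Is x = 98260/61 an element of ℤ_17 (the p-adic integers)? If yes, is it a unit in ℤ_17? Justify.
x ∈ ℤ_17 but not a unit; v_17(x) = 3 > 0

ℤ_17 = {x ∈ ℚ_17 : v_17(x) ≥ 0} and ℤ_17^× = {x ∈ ℤ_17 : v_17(x) = 0}. Here v_17(98260/61) = v_17(num) − v_17(den) = 3; compare against these criteria.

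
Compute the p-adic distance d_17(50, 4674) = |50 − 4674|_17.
d_17(50, 4674) = 1/289

Step 1 — x − y = 50 − 4674 = -4624. Step 2 — v_17(-4624) = 2 (factor: -4624 = −(17^2 · 16); the sign does not affect v_p). Step 3 — |x − y|_17 = 17^{-2} = 1/289.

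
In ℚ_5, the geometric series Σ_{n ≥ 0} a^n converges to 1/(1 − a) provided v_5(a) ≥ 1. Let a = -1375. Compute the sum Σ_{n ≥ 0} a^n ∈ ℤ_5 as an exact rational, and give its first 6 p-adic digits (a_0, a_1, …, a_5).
Σ a^n = 1/(1 − a) = 1/1376;  first 6 digits = (1, 0, 0, 4, 2, 4)

v_5(a) = 3 ≥ 1, so the series converges in ℤ_5 to 1/(1 − a) = 1/(1 − (-1375)) = 1/1376. Expand this rational in ℤ_5: compute digits iteratively via d_i = x_i mod 5, x_{i+1} = (x_i − d_i)/5. The first 6 digits are (1, 0, 0, 4, 2, 4).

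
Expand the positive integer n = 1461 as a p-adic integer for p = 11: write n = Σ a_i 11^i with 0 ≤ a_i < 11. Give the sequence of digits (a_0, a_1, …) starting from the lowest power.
(a_0, a_1, …) = (9, 0, 1, 1)

Repeated division by 11 gives the digits low-to-high: 1461 = 9 + 1·11^2 + 1·11^3. Digit sequence: (9, 0, 1, 1).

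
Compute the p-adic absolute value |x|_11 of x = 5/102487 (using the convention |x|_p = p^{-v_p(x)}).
|5/102487|_11 = 14641

Step 1 — compute v_11(x) by factoring powers of 11 out of the numerator and denominator: v_11(5/102487) = -4. Step 2 — apply |x|_p = p^{-v_p(x)} = 11^{4} = 14641.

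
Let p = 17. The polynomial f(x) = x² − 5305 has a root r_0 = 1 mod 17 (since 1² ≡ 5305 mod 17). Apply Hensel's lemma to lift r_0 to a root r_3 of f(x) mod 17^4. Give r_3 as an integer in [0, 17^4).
r_3 = 18548 (mod 83521)

Hensel's recurrence: r_{i+1} = r_i − f(r_i)·(f′(r_i))^{-1} mod 17^{i+2}, with f′(x) = 2x. Iterate:
  r_0 = 1 (mod 17)
  r_1 = 52 (mod 289)
  r_2 = 3809 (mod 4913)
  r_3 = 18548 (mod 83521)
Final: r_3 = 18548, and one checks f(r_3) ≡ 0 mod 17^4.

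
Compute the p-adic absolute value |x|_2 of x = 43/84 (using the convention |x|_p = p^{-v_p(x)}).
|43/84|_2 = 4

Step 1 — compute v_2(x) by factoring powers of 2 out of the numerator and denominator: v_2(43/84) = -2. Step 2 — apply |x|_p = p^{-v_p(x)} = 2^{2} = 4.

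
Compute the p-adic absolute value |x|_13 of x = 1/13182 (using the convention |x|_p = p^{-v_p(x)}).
|1/13182|_13 = 2197

Step 1 — compute v_13(x) by factoring powers of 13 out of the numerator and denominator: v_13(1/13182) = -3. Step 2 — apply |x|_p = p^{-v_p(x)} = 13^{3} = 2197.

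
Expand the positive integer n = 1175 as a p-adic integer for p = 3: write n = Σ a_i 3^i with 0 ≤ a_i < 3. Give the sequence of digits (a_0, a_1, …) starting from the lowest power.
(a_0, a_1, …) = (2, 1, 1, 1, 2, 1, 1)

Repeated division by 3 gives the digits low-to-high: 1175 = 2 + 1·3^1 + 1·3^2 + 1·3^3 + 2·3^4 + 1·3^5 + 1·3^6. Digit sequence: (2, 1, 1, 1, 2, 1, 1).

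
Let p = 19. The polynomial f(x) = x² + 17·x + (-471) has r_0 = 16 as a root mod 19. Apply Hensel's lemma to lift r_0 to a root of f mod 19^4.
r_3 = 91672 (mod 130321)

Hensel: r_{i+1} = r_i − f(r_i)·(f′(r_i))^{-1} mod 19^{i+2}, f′(x) = 2x + 17. Iterate:
  r_0 = 16 (mod 19)
  r_1 = 339 (mod 361)
  r_2 = 2505 (mod 6859)
  r_3 = 91672 (mod 130321)
Final: r = 91672 satisfies f(r) ≡ 0 mod 19^4.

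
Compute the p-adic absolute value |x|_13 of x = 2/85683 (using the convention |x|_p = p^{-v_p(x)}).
|2/85683|_13 = 28561

Step 1 — compute v_13(x) by factoring powers of 13 out of the numerator and denominator: v_13(2/85683) = -4. Step 2 — apply |x|_p = p^{-v_p(x)} = 13^{4} = 28561.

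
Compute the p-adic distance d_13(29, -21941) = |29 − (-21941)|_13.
d_13(29, -21941) = 1/2197

Step 1 — x − y = 29 − (-21941) = 21970. Step 2 — v_13(21970) = 3 (factor: 21970 = (13^3 · 10); the sign does not affect v_p). Step 3 — |x − y|_13 = 13^{-3} = 1/2197.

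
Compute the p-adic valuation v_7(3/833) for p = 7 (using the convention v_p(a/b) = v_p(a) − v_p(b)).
v_7(3/833) = -2

Factor powers of 7 from the numerator and denominator of the reduced fraction: 3 = 7^0 · 3 and 833 = 7^2 · 17. Apply v_p(a/b) = v_p(a) − v_p(b): v_7(3/833) = 0 − 2 = -2.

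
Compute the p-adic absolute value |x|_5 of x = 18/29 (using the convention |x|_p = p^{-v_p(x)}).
|18/29|_5 = 1

Step 1 — compute v_5(x) by factoring powers of 5 out of the numerator and denominator: v_5(18/29) = 0. Step 2 — apply |x|_p = p^{-v_p(x)} = 5^{0} = 1.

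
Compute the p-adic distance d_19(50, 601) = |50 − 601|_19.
d_19(50, 601) = 1/19

Step 1 — x − y = 50 − 601 = -551. Step 2 — v_19(-551) = 1 (factor: -551 = −(19^1 · 29); the sign does not affect v_p). Step 3 — |x − y|_19 = 19^{-1} = 1/19.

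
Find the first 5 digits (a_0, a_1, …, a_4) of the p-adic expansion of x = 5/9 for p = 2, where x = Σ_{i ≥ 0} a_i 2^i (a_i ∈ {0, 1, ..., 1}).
(a_0, …, a_4) = (1, 0, 1, 1, 1)

v_2(5/9) = 0 (numerator and denominator both coprime to 2), so x ∈ ℤ_2^×. Compute digits iteratively via a_i = x_i mod 2, x_{i+1} = (x_i − a_i)/2, with x_0 = x:
  x_0 = 5/9;  a_0 = 1;  x_1 = (x_0 − 1)/2 = -2/9
  x_1 = -2/9;  a_1 = 0;  x_2 = (x_1 − 0)/2 = -1/9
  x_2 = -1/9;  a_2 = 1;  x_3 = (x_2 − 1)/2 = -5/9
  x_3 = -5/9;  a_3 = 1;  x_4 = (x_3 − 1)/2 = -7/9
  x_4 = -7/9;  a_4 = 1;  x_5 = (x_4 − 1)/2 = -8/9
Digits: (1, 0, 1, 1, 1).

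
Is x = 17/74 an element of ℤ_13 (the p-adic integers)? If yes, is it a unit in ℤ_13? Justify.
x ∈ ℤ_13^× (unit); v_13(x) = 0

ℤ_13 = {x ∈ ℚ_13 : v_13(x) ≥ 0} and ℤ_13^× = {x ∈ ℤ_13 : v_13(x) = 0}. Here v_13(17/74) = v_13(num) − v_13(den) = 0; compare against these criteria.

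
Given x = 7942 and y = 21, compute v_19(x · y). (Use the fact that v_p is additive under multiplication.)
v_19(166782) = 2

v_p(x) = 2 (factor: 7942 = 19^2 · 22); v_p(y) = 0 (factor: 21 = 19^0 · 21). Additivity: v_p(xy) = v_p(x) + v_p(y) = 2 + 0 = 2. (Direct check: xy = 166782 = 19^2 · (462).)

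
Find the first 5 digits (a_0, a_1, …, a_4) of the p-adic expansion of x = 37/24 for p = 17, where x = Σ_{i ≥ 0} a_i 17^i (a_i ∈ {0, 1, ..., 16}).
(a_0, …, a_4) = (15, 7, 13, 7, 13)

v_17(37/24) = 0 (numerator and denominator both coprime to 17), so x ∈ ℤ_17^×. Compute digits iteratively via a_i = x_i mod 17, x_{i+1} = (x_i − a_i)/17, with x_0 = x:
  x_0 = 37/24;  a_0 = 15;  x_1 = (x_0 − 15)/17 = -19/24
  x_1 = -19/24;  a_1 = 7;  x_2 = (x_1 − 7)/17 = -11/24
  x_2 = -11/24;  a_2 = 13;  x_3 = (x_2 − 13)/17 = -19/24
  x_3 = -19/24;  a_3 = 7;  x_4 = (x_3 − 7)/17 = -11/24
  x_4 = -11/24;  a_4 = 13;  x_5 = (x_4 − 13)/17 = -19/24
Digits: (15, 7, 13, 7, 13).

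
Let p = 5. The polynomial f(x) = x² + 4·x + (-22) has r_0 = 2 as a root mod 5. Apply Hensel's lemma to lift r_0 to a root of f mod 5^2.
r_1 = 22 (mod 25)

Hensel: r_{i+1} = r_i − f(r_i)·(f′(r_i))^{-1} mod 5^{i+2}, f′(x) = 2x + 4. Iterate:
  r_0 = 2 (mod 5)
  r_1 = 22 (mod 25)
Final: r = 22 satisfies f(r) ≡ 0 mod 5^2.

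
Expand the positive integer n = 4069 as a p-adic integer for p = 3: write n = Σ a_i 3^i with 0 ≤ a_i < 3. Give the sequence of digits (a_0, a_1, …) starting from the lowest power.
(a_0, a_1, …) = (1, 0, 2, 0, 2, 1, 2, 1)

Repeated division by 3 gives the digits low-to-high: 4069 = 1 + 2·3^2 + 2·3^4 + 1·3^5 + 2·3^6 + 1·3^7. Digit sequence: (1, 0, 2, 0, 2, 1, 2, 1).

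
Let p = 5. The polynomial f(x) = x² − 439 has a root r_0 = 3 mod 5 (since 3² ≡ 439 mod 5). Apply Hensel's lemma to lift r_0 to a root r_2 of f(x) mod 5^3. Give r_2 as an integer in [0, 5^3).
r_2 = 8 (mod 125)

Hensel's recurrence: r_{i+1} = r_i − f(r_i)·(f′(r_i))^{-1} mod 5^{i+2}, with f′(x) = 2x. Iterate:
  r_0 = 3 (mod 5)
  r_1 = 8 (mod 25)
  r_2 = 8 (mod 125)
Final: r_2 = 8, and one checks f(r_2) ≡ 0 mod 5^3.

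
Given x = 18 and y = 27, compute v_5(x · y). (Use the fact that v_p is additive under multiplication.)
v_5(486) = 0

v_p(x) = 0 (factor: 18 = 5^0 · 18); v_p(y) = 0 (factor: 27 = 5^0 · 27). Additivity: v_p(xy) = v_p(x) + v_p(y) = 0 + 0 = 0. (Direct check: xy = 486 = 5^0 · (486).)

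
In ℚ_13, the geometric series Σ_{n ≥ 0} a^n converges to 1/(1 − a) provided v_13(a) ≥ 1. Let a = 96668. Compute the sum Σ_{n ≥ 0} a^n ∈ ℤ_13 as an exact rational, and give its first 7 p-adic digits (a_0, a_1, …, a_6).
Σ a^n = 1/(1 − a) = -1/96667;  first 7 digits = (1, 0, 0, 5, 3, 0, 12)

v_13(a) = 3 ≥ 1, so the series converges in ℤ_13 to 1/(1 − a) = 1/(1 − 96668) = -1/96667. Expand this rational in ℤ_13: compute digits iteratively via d_i = x_i mod 13, x_{i+1} = (x_i − d_i)/13. The first 7 digits are (1, 0, 0, 5, 3, 0, 12).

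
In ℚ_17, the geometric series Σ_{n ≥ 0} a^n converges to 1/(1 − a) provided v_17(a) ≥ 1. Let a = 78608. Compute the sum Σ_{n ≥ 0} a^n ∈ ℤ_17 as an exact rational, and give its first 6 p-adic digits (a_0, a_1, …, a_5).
Σ a^n = 1/(1 − a) = -1/78607;  first 6 digits = (1, 0, 0, 16, 0, 0)

v_17(a) = 3 ≥ 1, so the series converges in ℤ_17 to 1/(1 − a) = 1/(1 − 78608) = -1/78607. Expand this rational in ℤ_17: compute digits iteratively via d_i = x_i mod 17, x_{i+1} = (x_i − d_i)/17. The first 6 digits are (1, 0, 0, 16, 0, 0).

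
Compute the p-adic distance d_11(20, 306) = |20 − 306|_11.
d_11(20, 306) = 1/11

Step 1 — x − y = 20 − 306 = -286. Step 2 — v_11(-286) = 1 (factor: -286 = −(11^1 · 26); the sign does not affect v_p). Step 3 — |x − y|_11 = 11^{-1} = 1/11.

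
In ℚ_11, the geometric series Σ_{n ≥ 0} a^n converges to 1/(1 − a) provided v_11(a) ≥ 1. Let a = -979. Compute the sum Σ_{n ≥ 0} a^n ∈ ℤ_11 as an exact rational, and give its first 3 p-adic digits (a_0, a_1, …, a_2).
Σ a^n = 1/(1 − a) = 1/980;  first 3 digits = (1, 10, 3)

v_11(a) = 1 ≥ 1, so the series converges in ℤ_11 to 1/(1 − a) = 1/(1 − (-979)) = 1/980. Expand this rational in ℤ_11: compute digits iteratively via d_i = x_i mod 11, x_{i+1} = (x_i − d_i)/11. The first 3 digits are (1, 10, 3).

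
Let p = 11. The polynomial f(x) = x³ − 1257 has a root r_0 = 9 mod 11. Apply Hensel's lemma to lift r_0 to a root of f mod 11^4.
r_3 = 4167 (mod 14641)

Hensel: r_{i+1} = r_i − f(r_i)/f′(r_i) mod 11^{i+2}, where f′(x) = 3x². Iterate:
  r_0 = 9 (mod 11)
  r_1 = 53 (mod 121)
  r_2 = 174 (mod 1331)
  r_3 = 4167 (mod 14641)
Final: r = 4167 with f(r) ≡ 0 mod 11^4.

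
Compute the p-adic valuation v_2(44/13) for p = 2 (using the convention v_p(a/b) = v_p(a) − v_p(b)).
v_2(44/13) = 2

Factor powers of 2 from the numerator and denominator of the reduced fraction: 44 = 2^2 · 11 and 13 = 2^0 · 13. Apply v_p(a/b) = v_p(a) − v_p(b): v_2(44/13) = 2 − 0 = 2.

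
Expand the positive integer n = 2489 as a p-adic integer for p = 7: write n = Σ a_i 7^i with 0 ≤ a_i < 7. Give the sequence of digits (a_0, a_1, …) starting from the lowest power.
(a_0, a_1, …) = (4, 5, 1, 0, 1)

Repeated division by 7 gives the digits low-to-high: 2489 = 4 + 5·7^1 + 1·7^2 + 1·7^4. Digit sequence: (4, 5, 1, 0, 1).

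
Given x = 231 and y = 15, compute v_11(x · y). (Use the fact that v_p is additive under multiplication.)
v_11(3465) = 1

v_p(x) = 1 (factor: 231 = 11^1 · 21); v_p(y) = 0 (factor: 15 = 11^0 · 15). Additivity: v_p(xy) = v_p(x) + v_p(y) = 1 + 0 = 1. (Direct check: xy = 3465 = 11^1 · (315).)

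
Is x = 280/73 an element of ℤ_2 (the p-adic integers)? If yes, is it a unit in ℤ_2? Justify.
x ∈ ℤ_2 but not a unit; v_2(x) = 3 > 0

ℤ_2 = {x ∈ ℚ_2 : v_2(x) ≥ 0} and ℤ_2^× = {x ∈ ℤ_2 : v_2(x) = 0}. Here v_2(280/73) = v_2(num) − v_2(den) = 3; compare against these criteria.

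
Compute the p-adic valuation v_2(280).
v_2(280) = 3

v_2(n) is the largest exponent k such that 2^k divides n. Factor out: 280 = 2^3 · 35. (Sign doesn't affect v_p.) So v_2(280) = 3.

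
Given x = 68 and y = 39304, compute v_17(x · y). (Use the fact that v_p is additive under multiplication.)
v_17(2672672) = 4

v_p(x) = 1 (factor: 68 = 17^1 · 4); v_p(y) = 3 (factor: 39304 = 17^3 · 8). Additivity: v_p(xy) = v_p(x) + v_p(y) = 1 + 3 = 4. (Direct check: xy = 2672672 = 17^4 · (32).)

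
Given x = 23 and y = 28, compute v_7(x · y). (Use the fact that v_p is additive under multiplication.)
v_7(644) = 1

v_p(x) = 0 (factor: 23 = 7^0 · 23); v_p(y) = 1 (factor: 28 = 7^1 · 4). Additivity: v_p(xy) = v_p(x) + v_p(y) = 0 + 1 = 1. (Direct check: xy = 644 = 7^1 · (92).)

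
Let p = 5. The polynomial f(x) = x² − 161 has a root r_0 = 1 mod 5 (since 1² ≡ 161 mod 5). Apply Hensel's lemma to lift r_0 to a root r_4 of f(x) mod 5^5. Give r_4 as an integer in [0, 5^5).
r_4 = 2881 (mod 3125)

Hensel's recurrence: r_{i+1} = r_i − f(r_i)·(f′(r_i))^{-1} mod 5^{i+2}, with f′(x) = 2x. Iterate:
  r_0 = 1 (mod 5)
  r_1 = 6 (mod 25)
  r_2 = 6 (mod 125)
  r_3 = 381 (mod 625)
  r_4 = 2881 (mod 3125)
Final: r_4 = 2881, and one checks f(r_4) ≡ 0 mod 5^5.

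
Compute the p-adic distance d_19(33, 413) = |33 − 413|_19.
d_19(33, 413) = 1/19

Step 1 — x − y = 33 − 413 = -380. Step 2 — v_19(-380) = 1 (factor: -380 = −(19^1 · 20); the sign does not affect v_p). Step 3 — |x − y|_19 = 19^{-1} = 1/19.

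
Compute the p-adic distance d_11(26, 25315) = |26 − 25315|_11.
d_11(26, 25315) = 1/1331

Step 1 — x − y = 26 − 25315 = -25289. Step 2 — v_11(-25289) = 3 (factor: -25289 = −(11^3 · 19); the sign does not affect v_p). Step 3 — |x − y|_11 = 11^{-3} = 1/1331.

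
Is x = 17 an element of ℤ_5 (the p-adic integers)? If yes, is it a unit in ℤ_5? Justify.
x ∈ ℤ_5^× (unit); v_5(x) = 0

ℤ_5 = {x ∈ ℚ_5 : v_5(x) ≥ 0} and ℤ_5^× = {x ∈ ℤ_5 : v_5(x) = 0}. Here v_5(17) = v_5(num) − v_5(den) = 0; compare against these criteria.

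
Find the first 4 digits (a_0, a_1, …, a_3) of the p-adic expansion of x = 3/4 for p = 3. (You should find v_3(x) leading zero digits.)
(a_0, …, a_3) = (0, 1, 2, 0)

v_3(3/4) = 1, so a_0 = ... = a_0 = 0. Factor out: x = 3^1 · u with u = 1/4 a unit in ℤ_3. Expand u iteratively via a_{v+i} = u_i mod 3, u_{i+1} = (u_i − a_{v+i})/3:
  u_0 = 1/4;  a_1 = 1;  u_1 = (u_0 − 1)/3 = -1/4
  u_1 = -1/4;  a_2 = 2;  u_2 = (u_1 − 2)/3 = -3/4
  u_2 = -3/4;  a_3 = 0;  u_3 = (u_2 − 0)/3 = -1/4
Digits: (0, 1, 2, 0).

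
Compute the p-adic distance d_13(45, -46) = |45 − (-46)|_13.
d_13(45, -46) = 1/13

Step 1 — x − y = 45 − (-46) = 91. Step 2 — v_13(91) = 1 (factor: 91 = (13^1 · 7); the sign does not affect v_p). Step 3 — |x − y|_13 = 13^{-1} = 1/13.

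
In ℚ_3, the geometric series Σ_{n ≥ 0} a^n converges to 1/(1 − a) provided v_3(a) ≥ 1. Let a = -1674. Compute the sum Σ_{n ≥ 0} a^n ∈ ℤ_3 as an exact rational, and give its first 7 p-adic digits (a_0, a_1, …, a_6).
Σ a^n = 1/(1 − a) = 1/1675;  first 7 digits = (1, 0, 0, 1, 0, 2, 1)

v_3(a) = 3 ≥ 1, so the series converges in ℤ_3 to 1/(1 − a) = 1/(1 − (-1674)) = 1/1675. Expand this rational in ℤ_3: compute digits iteratively via d_i = x_i mod 3, x_{i+1} = (x_i − d_i)/3. The first 7 digits are (1, 0, 0, 1, 0, 2, 1).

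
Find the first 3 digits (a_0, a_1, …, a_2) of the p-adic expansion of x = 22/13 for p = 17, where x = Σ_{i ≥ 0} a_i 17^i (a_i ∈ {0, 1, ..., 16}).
(a_0, …, a_2) = (3, 13, 11)

v_17(22/13) = 0 (numerator and denominator both coprime to 17), so x ∈ ℤ_17^×. Compute digits iteratively via a_i = x_i mod 17, x_{i+1} = (x_i − a_i)/17, with x_0 = x:
  x_0 = 22/13;  a_0 = 3;  x_1 = (x_0 − 3)/17 = -1/13
  x_1 = -1/13;  a_1 = 13;  x_2 = (x_1 − 13)/17 = -10/13
  x_2 = -10/13;  a_2 = 11;  x_3 = (x_2 − 11)/17 = -9/13
Digits: (3, 13, 11).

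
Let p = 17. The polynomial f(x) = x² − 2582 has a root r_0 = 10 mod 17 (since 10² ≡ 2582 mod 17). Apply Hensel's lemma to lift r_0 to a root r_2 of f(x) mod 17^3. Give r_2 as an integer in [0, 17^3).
r_2 = 3631 (mod 4913)

Hensel's recurrence: r_{i+1} = r_i − f(r_i)·(f′(r_i))^{-1} mod 17^{i+2}, with f′(x) = 2x. Iterate:
  r_0 = 10 (mod 17)
  r_1 = 163 (mod 289)
  r_2 = 3631 (mod 4913)
Final: r_2 = 3631, and one checks f(r_2) ≡ 0 mod 17^3.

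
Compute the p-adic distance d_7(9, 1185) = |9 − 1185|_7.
d_7(9, 1185) = 1/49

Step 1 — x − y = 9 − 1185 = -1176. Step 2 — v_7(-1176) = 2 (factor: -1176 = −(7^2 · 24); the sign does not affect v_p). Step 3 — |x − y|_7 = 7^{-2} = 1/49.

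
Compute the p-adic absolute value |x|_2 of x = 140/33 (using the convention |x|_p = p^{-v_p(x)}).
|140/33|_2 = 1/4

Step 1 — compute v_2(x) by factoring powers of 2 out of the numerator and denominator: v_2(140/33) = 2. Step 2 — apply |x|_p = p^{-v_p(x)} = 2^{-2} = 1/4.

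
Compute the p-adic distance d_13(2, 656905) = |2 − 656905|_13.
d_13(2, 656905) = 1/28561

Step 1 — x − y = 2 − 656905 = -656903. Step 2 — v_13(-656903) = 4 (factor: -656903 = −(13^4 · 23); the sign does not affect v_p). Step 3 — |x − y|_13 = 13^{-4} = 1/28561.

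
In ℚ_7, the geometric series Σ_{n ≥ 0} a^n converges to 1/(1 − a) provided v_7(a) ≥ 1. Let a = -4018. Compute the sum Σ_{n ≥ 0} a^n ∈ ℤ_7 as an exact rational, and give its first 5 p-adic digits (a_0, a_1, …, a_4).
Σ a^n = 1/(1 − a) = 1/4019;  first 5 digits = (1, 0, 2, 2, 2)

v_7(a) = 2 ≥ 1, so the series converges in ℤ_7 to 1/(1 − a) = 1/(1 − (-4018)) = 1/4019. Expand this rational in ℤ_7: compute digits iteratively via d_i = x_i mod 7, x_{i+1} = (x_i − d_i)/7. The first 5 digits are (1, 0, 2, 2, 2).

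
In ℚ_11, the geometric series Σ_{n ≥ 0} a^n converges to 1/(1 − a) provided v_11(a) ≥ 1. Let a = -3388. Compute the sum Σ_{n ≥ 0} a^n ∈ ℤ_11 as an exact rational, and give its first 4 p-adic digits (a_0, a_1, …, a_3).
Σ a^n = 1/(1 − a) = 1/3389;  first 4 digits = (1, 0, 5, 8)

v_11(a) = 2 ≥ 1, so the series converges in ℤ_11 to 1/(1 − a) = 1/(1 − (-3388)) = 1/3389. Expand this rational in ℤ_11: compute digits iteratively via d_i = x_i mod 11, x_{i+1} = (x_i − d_i)/11. The first 4 digits are (1, 0, 5, 8).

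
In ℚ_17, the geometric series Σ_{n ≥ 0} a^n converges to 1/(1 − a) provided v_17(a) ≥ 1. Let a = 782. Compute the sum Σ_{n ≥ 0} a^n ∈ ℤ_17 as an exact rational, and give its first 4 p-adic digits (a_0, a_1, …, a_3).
Σ a^n = 1/(1 − a) = -1/781;  first 4 digits = (1, 12, 10, 16)

v_17(a) = 1 ≥ 1, so the series converges in ℤ_17 to 1/(1 − a) = 1/(1 − 782) = -1/781. Expand this rational in ℤ_17: compute digits iteratively via d_i = x_i mod 17, x_{i+1} = (x_i − d_i)/17. The first 4 digits are (1, 12, 10, 16).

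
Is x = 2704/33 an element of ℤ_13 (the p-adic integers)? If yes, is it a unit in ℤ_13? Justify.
x ∈ ℤ_13 but not a unit; v_13(x) = 2 > 0

ℤ_13 = {x ∈ ℚ_13 : v_13(x) ≥ 0} and ℤ_13^× = {x ∈ ℤ_13 : v_13(x) = 0}. Here v_13(2704/33) = v_13(num) − v_13(den) = 2; compare against these criteria.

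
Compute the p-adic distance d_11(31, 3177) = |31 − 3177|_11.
d_11(31, 3177) = 1/121

Step 1 — x − y = 31 − 3177 = -3146. Step 2 — v_11(-3146) = 2 (factor: -3146 = −(11^2 · 26); the sign does not affect v_p). Step 3 — |x − y|_11 = 11^{-2} = 1/121.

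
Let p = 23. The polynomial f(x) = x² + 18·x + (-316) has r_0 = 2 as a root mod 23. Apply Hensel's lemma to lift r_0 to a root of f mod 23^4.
r_3 = 69554 (mod 279841)

Hensel: r_{i+1} = r_i − f(r_i)·(f′(r_i))^{-1} mod 23^{i+2}, f′(x) = 2x + 18. Iterate:
  r_0 = 2 (mod 23)
  r_1 = 255 (mod 529)
  r_2 = 8719 (mod 12167)
  r_3 = 69554 (mod 279841)
Final: r = 69554 satisfies f(r) ≡ 0 mod 23^4.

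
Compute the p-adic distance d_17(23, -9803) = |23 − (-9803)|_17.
d_17(23, -9803) = 1/4913

Step 1 — x − y = 23 − (-9803) = 9826. Step 2 — v_17(9826) = 3 (factor: 9826 = (17^3 · 2); the sign does not affect v_p). Step 3 — |x − y|_17 = 17^{-3} = 1/4913.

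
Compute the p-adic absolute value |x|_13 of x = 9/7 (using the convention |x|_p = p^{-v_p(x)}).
|9/7|_13 = 1

Step 1 — compute v_13(x) by factoring powers of 13 out of the numerator and denominator: v_13(9/7) = 0. Step 2 — apply |x|_p = p^{-v_p(x)} = 13^{0} = 1.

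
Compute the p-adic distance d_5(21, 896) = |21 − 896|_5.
d_5(21, 896) = 1/125

Step 1 — x − y = 21 − 896 = -875. Step 2 — v_5(-875) = 3 (factor: -875 = −(5^3 · 7); the sign does not affect v_p). Step 3 — |x − y|_5 = 5^{-3} = 1/125.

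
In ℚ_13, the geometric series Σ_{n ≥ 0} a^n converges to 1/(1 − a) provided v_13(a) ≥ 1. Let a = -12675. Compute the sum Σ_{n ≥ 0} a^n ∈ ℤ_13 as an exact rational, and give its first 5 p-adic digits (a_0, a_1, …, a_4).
Σ a^n = 1/(1 − a) = 1/12676;  first 5 digits = (1, 0, 3, 7, 8)

v_13(a) = 2 ≥ 1, so the series converges in ℤ_13 to 1/(1 − a) = 1/(1 − (-12675)) = 1/12676. Expand this rational in ℤ_13: compute digits iteratively via d_i = x_i mod 13, x_{i+1} = (x_i − d_i)/13. The first 5 digits are (1, 0, 3, 7, 8).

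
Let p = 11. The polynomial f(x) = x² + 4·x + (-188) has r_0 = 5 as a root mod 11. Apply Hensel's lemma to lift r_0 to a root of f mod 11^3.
r_2 = 698 (mod 1331)

Hensel: r_{i+1} = r_i − f(r_i)·(f′(r_i))^{-1} mod 11^{i+2}, f′(x) = 2x + 4. Iterate:
  r_0 = 5 (mod 11)
  r_1 = 93 (mod 121)
  r_2 = 698 (mod 1331)
Final: r = 698 satisfies f(r) ≡ 0 mod 11^3.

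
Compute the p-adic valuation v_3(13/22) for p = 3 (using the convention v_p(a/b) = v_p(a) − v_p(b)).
v_3(13/22) = 0

Factor powers of 3 from the numerator and denominator of the reduced fraction: 13 = 3^0 · 13 and 22 = 3^0 · 22. Apply v_p(a/b) = v_p(a) − v_p(b): v_3(13/22) = 0 − 0 = 0.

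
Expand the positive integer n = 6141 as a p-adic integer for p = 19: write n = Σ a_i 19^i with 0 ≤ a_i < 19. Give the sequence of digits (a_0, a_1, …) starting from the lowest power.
(a_0, a_1, …) = (4, 0, 17)

Repeated division by 19 gives the digits low-to-high: 6141 = 4 + 17·19^2. Digit sequence: (4, 0, 17).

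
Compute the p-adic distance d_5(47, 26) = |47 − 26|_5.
d_5(47, 26) = 1

Step 1 — x − y = 47 − 26 = 21. Step 2 — v_5(21) = 0 (factor: 21 = (5^0 · 21); the sign does not affect v_p). Step 3 — |x − y|_5 = 5^{0} = 1.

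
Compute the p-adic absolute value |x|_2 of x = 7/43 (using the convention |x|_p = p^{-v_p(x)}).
|7/43|_2 = 1

Step 1 — compute v_2(x) by factoring powers of 2 out of the numerator and denominator: v_2(7/43) = 0. Step 2 — apply |x|_p = p^{-v_p(x)} = 2^{0} = 1.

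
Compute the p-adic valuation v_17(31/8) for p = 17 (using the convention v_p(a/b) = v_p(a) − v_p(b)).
v_17(31/8) = 0

Factor powers of 17 from the numerator and denominator of the reduced fraction: 31 = 17^0 · 31 and 8 = 17^0 · 8. Apply v_p(a/b) = v_p(a) − v_p(b): v_17(31/8) = 0 − 0 = 0.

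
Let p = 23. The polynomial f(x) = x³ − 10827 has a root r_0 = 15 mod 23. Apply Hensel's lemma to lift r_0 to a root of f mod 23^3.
r_2 = 7030 (mod 12167)

Hensel: r_{i+1} = r_i − f(r_i)/f′(r_i) mod 23^{i+2}, where f′(x) = 3x². Iterate:
  r_0 = 15 (mod 23)
  r_1 = 153 (mod 529)
  r_2 = 7030 (mod 12167)
Final: r = 7030 with f(r) ≡ 0 mod 23^3.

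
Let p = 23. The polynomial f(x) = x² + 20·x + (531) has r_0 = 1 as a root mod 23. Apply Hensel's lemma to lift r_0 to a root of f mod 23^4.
r_3 = 111114 (mod 279841)

Hensel: r_{i+1} = r_i − f(r_i)·(f′(r_i))^{-1} mod 23^{i+2}, f′(x) = 2x + 20. Iterate:
  r_0 = 1 (mod 23)
  r_1 = 24 (mod 529)
  r_2 = 1611 (mod 12167)
  r_3 = 111114 (mod 279841)
Final: r = 111114 satisfies f(r) ≡ 0 mod 23^4.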